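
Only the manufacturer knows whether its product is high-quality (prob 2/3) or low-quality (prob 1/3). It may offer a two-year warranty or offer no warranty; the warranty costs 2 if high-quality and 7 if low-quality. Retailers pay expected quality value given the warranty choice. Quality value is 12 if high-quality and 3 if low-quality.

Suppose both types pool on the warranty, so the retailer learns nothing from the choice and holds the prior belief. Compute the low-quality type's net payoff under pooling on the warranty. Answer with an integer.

Pooled price = 2/3·12 + 1/3·3 = 9.
low-quality pays cost 7 for the warranty, so net payoff = 9 − 7 = 2.

2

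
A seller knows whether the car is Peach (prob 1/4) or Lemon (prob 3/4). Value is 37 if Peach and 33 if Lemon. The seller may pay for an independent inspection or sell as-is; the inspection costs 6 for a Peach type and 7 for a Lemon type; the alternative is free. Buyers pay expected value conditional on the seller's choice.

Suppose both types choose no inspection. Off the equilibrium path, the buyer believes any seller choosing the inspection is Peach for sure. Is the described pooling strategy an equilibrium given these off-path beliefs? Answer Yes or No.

Yes

On path, the buyer holds the prior and pays 1/4·37 + 3/4·33 = 34. Off path (the inspection), believing Peach, it pays 37.
Peach: no inspection nets 34; the inspection nets 37 − 6 = 31. Peach stays.
Lemon: no inspection nets 34; the inspection nets 37 − 7 = 30. Lemon stays.
No type deviates, so pooling is sustained.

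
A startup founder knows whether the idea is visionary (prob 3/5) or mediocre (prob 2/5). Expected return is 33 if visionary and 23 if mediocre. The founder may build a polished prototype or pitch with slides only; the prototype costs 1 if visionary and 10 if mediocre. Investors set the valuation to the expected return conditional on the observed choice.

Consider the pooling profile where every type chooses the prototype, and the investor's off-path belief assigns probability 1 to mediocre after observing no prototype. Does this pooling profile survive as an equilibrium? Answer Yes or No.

No

On path, the investor holds the prior and pays 3/5·33 + 2/5·23 = 29. Off path (no prototype), believing mediocre, it pays 23.
visionary: the prototype nets 29 − 1 = 28; no prototype nets 23. visionary stays.
mediocre: the prototype nets 29 − 10 = 19; no prototype nets 23. mediocre would deviate.
A type deviates, so pooling fails.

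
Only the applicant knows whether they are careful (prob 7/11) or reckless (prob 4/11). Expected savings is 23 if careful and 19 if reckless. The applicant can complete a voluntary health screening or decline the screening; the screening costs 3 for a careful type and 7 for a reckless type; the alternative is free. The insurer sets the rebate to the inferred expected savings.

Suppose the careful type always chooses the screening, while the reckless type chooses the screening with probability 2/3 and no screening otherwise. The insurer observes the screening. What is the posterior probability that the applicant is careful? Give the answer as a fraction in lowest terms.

21/29

P(the screening) = (7/11)·1 + (4/11)·(2/3) = 29/33.
By Bayes' rule, P(careful | the screening) = (7/11) / (29/33) = 21/29.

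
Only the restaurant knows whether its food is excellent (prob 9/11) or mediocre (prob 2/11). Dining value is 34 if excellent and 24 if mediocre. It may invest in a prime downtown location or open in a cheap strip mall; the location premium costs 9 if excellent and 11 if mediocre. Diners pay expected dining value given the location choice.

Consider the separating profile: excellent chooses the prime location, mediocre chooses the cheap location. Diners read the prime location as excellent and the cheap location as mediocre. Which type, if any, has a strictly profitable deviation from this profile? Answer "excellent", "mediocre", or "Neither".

Neither

The prime location pays 34; the cheap location pays 24.
excellent: assigned the prime location, nets 34 − 9 = 25; deviating to the cheap location nets 24.
mediocre: assigned the cheap location, nets 24; deviating to the prime location nets 34 − 11 = 23.
Both types strictly prefer their assigned action; no profitable deviation.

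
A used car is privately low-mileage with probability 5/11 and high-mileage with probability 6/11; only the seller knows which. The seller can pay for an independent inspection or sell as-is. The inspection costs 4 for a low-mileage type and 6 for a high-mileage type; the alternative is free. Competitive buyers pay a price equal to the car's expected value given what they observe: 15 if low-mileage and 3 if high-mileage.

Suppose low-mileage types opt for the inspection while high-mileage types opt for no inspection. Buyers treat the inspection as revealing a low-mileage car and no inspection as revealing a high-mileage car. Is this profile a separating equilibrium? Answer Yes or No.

No

Under these beliefs, the inspection earns price 15 and no inspection earns price 3.
low-mileage: the inspection nets 15 − 4 = 11; no inspection nets 3. low-mileage prefers the inspection.
high-mileage: the inspection nets 15 − 6 = 9; no inspection nets 3. high-mileage would deviate to the inspection.
high-mileage has a profitable deviation, so the profile is not an equilibrium.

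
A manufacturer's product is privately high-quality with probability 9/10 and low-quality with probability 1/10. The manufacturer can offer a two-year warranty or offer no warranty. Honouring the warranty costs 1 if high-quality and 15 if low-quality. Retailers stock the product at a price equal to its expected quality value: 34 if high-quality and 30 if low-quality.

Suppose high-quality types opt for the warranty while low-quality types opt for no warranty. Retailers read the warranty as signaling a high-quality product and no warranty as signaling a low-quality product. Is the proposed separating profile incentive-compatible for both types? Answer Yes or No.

Yes

Under these beliefs, the warranty earns price 34 and no warranty earns price 30.
high-quality: the warranty nets 34 − 1 = 33; no warranty nets 30. high-quality prefers the warranty.
low-quality: the warranty nets 34 − 15 = 19; no warranty nets 30. low-quality prefers no warranty.
Neither type deviates, so the separating profile is an equilibrium.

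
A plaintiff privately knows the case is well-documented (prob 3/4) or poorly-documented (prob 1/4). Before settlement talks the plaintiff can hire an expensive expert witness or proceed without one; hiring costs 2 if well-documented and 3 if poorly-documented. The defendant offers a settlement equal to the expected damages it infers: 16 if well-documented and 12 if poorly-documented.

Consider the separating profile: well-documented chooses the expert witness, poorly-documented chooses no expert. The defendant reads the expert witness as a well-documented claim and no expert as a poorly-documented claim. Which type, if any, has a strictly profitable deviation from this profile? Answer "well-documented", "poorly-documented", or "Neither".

The expert witness pays 16; no expert pays 12.
well-documented: assigned the expert witness, nets 16 − 2 = 14; deviating to no expert nets 12.
poorly-documented: assigned no expert, nets 12; deviating to the expert witness nets 16 − 3 = 13.
The poorly-documented type gains 1 by deviating.

poorly-documented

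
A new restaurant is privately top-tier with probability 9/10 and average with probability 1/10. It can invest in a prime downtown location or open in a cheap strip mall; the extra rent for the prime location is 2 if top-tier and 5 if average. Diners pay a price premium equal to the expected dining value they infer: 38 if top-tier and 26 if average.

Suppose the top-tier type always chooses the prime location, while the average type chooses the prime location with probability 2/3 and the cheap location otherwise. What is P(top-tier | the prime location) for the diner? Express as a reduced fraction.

27/29

P(the prime location) = (9/10)·1 + (1/10)·(2/3) = 29/30.
By Bayes' rule, P(top-tier | the prime location) = (9/10) / (29/30) = 27/29.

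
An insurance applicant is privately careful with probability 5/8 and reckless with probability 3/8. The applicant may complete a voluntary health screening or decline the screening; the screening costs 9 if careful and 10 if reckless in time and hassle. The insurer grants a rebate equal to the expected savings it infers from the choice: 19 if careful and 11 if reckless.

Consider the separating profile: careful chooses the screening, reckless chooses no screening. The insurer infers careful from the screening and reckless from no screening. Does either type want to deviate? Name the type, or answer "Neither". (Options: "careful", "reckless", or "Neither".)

The screening pays 19; no screening pays 11.
careful: assigned the screening, nets 19 − 9 = 10; deviating to no screening nets 11.
reckless: assigned no screening, nets 11; deviating to the screening nets 19 − 10 = 9.
The careful type gains 1 by deviating.

careful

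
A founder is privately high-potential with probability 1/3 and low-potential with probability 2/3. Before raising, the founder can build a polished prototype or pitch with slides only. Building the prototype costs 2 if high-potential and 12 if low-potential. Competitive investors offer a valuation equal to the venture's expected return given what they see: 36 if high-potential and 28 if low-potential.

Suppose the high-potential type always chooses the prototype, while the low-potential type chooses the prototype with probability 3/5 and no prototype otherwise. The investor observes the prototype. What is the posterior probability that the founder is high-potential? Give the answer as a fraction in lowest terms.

5/11

P(the prototype) = (1/3)·1 + (2/3)·(3/5) = 11/15.
By Bayes' rule, P(high-potential | the prototype) = (1/3) / (11/15) = 5/11.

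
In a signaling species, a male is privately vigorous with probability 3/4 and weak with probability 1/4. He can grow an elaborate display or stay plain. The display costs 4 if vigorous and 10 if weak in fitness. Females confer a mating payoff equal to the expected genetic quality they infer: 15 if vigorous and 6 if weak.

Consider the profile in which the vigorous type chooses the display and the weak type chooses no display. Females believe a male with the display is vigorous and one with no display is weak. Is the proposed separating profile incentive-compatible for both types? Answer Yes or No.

Under these beliefs, the display earns mating payoff 15 and no display earns mating payoff 6.
vigorous: the display nets 15 − 4 = 11; no display nets 6. vigorous prefers the display.
weak: the display nets 15 − 10 = 5; no display nets 6. weak prefers no display.
Neither type deviates, so the separating profile is an equilibrium.

Yes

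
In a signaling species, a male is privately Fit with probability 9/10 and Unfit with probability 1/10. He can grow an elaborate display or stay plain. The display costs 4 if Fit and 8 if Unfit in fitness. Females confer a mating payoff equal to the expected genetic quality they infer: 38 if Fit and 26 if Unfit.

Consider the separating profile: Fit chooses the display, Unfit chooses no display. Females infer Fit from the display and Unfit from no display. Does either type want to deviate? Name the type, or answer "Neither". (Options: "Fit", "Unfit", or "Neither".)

The display pays 38; no display pays 26.
Fit: assigned the display, nets 38 − 4 = 34; deviating to no display nets 26.
Unfit: assigned no display, nets 26; deviating to the display nets 38 − 8 = 30.
The Unfit type gains 4 by deviating.

Unfit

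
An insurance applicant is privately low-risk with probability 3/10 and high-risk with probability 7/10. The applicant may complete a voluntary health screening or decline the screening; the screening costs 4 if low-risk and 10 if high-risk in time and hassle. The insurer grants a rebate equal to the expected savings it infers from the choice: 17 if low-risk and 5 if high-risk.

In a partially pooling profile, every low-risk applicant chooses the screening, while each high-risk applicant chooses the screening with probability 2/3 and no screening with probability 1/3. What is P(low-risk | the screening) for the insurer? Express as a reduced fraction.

P(the screening) = (3/10)·1 + (7/10)·(2/3) = 23/30.
By Bayes' rule, P(low-risk | the screening) = (3/10) / (23/30) = 9/23.

9/23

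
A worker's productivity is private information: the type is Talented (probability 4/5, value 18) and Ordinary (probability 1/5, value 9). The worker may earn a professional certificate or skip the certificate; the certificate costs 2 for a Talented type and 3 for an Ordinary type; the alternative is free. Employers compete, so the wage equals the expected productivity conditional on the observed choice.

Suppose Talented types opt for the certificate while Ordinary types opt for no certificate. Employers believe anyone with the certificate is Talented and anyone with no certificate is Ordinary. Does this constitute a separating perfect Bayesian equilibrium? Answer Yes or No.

No

Under these beliefs, the certificate earns wage 18 and no certificate earns wage 9.
Talented: the certificate nets 18 − 2 = 16; no certificate nets 9. Talented prefers the certificate.
Ordinary: the certificate nets 18 − 3 = 15; no certificate nets 9. Ordinary would deviate to the certificate.
Ordinary has a profitable deviation, so the profile is not an equilibrium.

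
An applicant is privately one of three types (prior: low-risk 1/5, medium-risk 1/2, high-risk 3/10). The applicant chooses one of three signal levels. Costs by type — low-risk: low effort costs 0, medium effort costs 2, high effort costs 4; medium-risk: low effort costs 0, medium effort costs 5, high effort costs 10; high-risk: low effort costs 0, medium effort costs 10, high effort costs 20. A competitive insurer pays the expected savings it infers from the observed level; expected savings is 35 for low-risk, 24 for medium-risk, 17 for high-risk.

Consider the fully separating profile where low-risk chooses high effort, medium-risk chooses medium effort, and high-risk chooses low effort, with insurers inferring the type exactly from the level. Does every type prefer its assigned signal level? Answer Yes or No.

No

Separating rebates: high effort → 35, medium effort → 24, low effort → 17.
low-risk (assigned high effort): low effort: 17 − 0 = 17; medium effort: 24 − 2 = 22; high effort: 35 − 4 = 31. low-risk stays.
medium-risk (assigned medium effort): low effort: 17 − 0 = 17; medium effort: 24 − 5 = 19; high effort: 35 − 10 = 25. medium-risk prefers high effort.
high-risk (assigned low effort): low effort: 17 − 0 = 17; medium effort: 24 − 10 = 14; high effort: 35 − 20 = 15. high-risk stays.
At least one type deviates; the separating profile fails.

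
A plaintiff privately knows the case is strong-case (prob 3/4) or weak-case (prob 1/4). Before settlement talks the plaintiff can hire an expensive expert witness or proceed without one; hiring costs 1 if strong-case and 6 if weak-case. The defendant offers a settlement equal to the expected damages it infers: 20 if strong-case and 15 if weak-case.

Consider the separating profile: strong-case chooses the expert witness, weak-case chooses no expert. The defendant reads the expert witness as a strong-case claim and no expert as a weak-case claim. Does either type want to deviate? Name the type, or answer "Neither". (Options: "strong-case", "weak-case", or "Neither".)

The expert witness pays 20; no expert pays 15.
strong-case: assigned the expert witness, nets 20 − 1 = 19; deviating to no expert nets 15.
weak-case: assigned no expert, nets 15; deviating to the expert witness nets 20 − 6 = 14.
Both types strictly prefer their assigned action; no profitable deviation.

Neither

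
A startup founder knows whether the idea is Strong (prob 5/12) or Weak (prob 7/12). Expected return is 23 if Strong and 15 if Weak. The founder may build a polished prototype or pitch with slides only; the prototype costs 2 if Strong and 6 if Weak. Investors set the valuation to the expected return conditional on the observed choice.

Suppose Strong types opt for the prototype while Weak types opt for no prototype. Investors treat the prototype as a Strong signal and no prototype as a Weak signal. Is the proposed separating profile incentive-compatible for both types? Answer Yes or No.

Under these beliefs, the prototype earns valuation 23 and no prototype earns valuation 15.
Strong: the prototype nets 23 − 2 = 21; no prototype nets 15. Strong prefers the prototype.
Weak: the prototype nets 23 − 6 = 17; no prototype nets 15. Weak would deviate to the prototype.
Weak has a profitable deviation, so the profile is not an equilibrium.

No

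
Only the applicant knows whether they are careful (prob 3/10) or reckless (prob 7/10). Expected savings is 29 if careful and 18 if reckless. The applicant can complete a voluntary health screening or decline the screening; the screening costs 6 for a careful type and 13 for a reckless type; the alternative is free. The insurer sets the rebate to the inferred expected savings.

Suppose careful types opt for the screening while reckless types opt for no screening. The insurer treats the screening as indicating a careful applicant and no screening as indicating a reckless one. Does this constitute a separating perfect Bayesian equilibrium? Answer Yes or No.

Under these beliefs, the screening earns rebate 29 and no screening earns rebate 18.
careful: the screening nets 29 − 6 = 23; no screening nets 18. careful prefers the screening.
reckless: the screening nets 29 − 13 = 16; no screening nets 18. reckless prefers no screening.
Neither type deviates, so the separating profile is an equilibrium.

Yes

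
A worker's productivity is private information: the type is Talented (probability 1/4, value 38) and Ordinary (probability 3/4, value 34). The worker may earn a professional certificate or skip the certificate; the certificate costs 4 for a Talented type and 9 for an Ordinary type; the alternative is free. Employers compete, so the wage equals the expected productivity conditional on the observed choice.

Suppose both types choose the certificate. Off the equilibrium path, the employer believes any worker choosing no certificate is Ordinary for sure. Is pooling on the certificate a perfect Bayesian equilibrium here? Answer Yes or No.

On path, the employer holds the prior and pays 1/4·38 + 3/4·34 = 35. Off path (no certificate), believing Ordinary, it pays 34.
Talented: the certificate nets 35 − 4 = 31; no certificate nets 34. Talented would deviate.
Ordinary: the certificate nets 35 − 9 = 26; no certificate nets 34. Ordinary would deviate.
A type deviates, so pooling fails.

No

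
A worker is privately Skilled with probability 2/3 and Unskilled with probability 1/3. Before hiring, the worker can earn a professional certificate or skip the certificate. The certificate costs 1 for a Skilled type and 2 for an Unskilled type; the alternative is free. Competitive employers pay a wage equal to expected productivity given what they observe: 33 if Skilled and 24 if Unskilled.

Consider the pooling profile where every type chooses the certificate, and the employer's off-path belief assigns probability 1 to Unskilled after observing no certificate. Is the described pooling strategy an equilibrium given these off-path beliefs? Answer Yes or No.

Yes

On path, the employer holds the prior and pays 2/3·33 + 1/3·24 = 30. Off path (no certificate), believing Unskilled, it pays 24.
Skilled: the certificate nets 30 − 1 = 29; no certificate nets 24. Skilled stays.
Unskilled: the certificate nets 30 − 2 = 28; no certificate nets 24. Unskilled stays.
No type deviates, so pooling is sustained.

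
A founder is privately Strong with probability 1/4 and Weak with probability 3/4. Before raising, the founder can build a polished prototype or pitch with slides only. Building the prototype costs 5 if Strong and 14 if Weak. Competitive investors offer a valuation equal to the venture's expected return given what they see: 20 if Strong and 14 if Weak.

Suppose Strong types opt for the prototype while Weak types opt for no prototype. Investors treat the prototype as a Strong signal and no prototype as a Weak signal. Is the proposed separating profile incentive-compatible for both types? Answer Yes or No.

Under these beliefs, the prototype earns valuation 20 and no prototype earns valuation 14.
Strong: the prototype nets 20 − 5 = 15; no prototype nets 14. Strong prefers the prototype.
Weak: the prototype nets 20 − 14 = 6; no prototype nets 14. Weak prefers no prototype.
Neither type deviates, so the separating profile is an equilibrium.

Yes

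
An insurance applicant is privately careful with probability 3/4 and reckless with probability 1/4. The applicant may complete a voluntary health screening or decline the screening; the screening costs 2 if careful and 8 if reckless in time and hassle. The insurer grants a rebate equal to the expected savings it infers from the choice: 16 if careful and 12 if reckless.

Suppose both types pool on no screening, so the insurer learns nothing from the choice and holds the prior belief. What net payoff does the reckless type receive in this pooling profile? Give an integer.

15

Pooled rebate = 3/4·16 + 1/4·12 = 15.
reckless pays no cost for no screening, so net payoff = 15.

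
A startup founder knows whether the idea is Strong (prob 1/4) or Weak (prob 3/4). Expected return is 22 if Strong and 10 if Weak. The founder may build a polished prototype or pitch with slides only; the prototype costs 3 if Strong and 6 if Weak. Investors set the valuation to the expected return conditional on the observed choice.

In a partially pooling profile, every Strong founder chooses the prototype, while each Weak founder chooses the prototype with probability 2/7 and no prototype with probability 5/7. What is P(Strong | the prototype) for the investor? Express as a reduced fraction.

P(the prototype) = (1/4)·1 + (3/4)·(2/7) = 13/28.
By Bayes' rule, P(Strong | the prototype) = (1/4) / (13/28) = 7/13.

7/13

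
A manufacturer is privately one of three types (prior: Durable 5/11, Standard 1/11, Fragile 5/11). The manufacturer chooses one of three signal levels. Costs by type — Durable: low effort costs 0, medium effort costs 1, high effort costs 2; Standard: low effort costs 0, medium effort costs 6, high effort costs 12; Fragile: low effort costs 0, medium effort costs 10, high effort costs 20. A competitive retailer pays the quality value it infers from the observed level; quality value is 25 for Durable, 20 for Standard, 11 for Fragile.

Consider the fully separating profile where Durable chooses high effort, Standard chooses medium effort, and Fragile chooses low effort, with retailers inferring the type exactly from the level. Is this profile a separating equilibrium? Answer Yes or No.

Separating prices: high effort → 25, medium effort → 20, low effort → 11.
Durable (assigned high effort): low effort: 11 − 0 = 11; medium effort: 20 − 1 = 19; high effort: 25 − 2 = 23. Durable stays.
Standard (assigned medium effort): low effort: 11 − 0 = 11; medium effort: 20 − 6 = 14; high effort: 25 − 12 = 13. Standard stays.
Fragile (assigned low effort): low effort: 11 − 0 = 11; medium effort: 20 − 10 = 10; high effort: 25 − 20 = 5. Fragile stays.
Every type prefers its assigned level; separation holds.

Yes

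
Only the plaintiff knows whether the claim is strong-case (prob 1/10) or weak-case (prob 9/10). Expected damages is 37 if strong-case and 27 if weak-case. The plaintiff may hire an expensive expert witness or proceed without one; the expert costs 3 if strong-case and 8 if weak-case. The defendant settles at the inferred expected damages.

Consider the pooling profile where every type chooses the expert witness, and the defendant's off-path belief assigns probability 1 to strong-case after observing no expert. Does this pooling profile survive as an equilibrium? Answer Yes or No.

No

On path, the defendant holds the prior and pays 1/10·37 + 9/10·27 = 28. Off path (no expert), believing strong-case, it pays 37.
strong-case: the expert witness nets 28 − 3 = 25; no expert nets 37. strong-case would deviate.
weak-case: the expert witness nets 28 − 8 = 20; no expert nets 37. weak-case would deviate.
A type deviates, so pooling fails.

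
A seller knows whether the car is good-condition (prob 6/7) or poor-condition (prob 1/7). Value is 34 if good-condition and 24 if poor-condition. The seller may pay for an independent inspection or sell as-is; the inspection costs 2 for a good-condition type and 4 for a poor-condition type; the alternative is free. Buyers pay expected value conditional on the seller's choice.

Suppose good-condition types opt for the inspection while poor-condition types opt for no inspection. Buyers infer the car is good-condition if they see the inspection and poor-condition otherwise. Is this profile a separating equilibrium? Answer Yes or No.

No

Under these beliefs, the inspection earns price 34 and no inspection earns price 24.
good-condition: the inspection nets 34 − 2 = 32; no inspection nets 24. good-condition prefers the inspection.
poor-condition: the inspection nets 34 − 4 = 30; no inspection nets 24. poor-condition would deviate to the inspection.
poor-condition has a profitable deviation, so the profile is not an equilibrium.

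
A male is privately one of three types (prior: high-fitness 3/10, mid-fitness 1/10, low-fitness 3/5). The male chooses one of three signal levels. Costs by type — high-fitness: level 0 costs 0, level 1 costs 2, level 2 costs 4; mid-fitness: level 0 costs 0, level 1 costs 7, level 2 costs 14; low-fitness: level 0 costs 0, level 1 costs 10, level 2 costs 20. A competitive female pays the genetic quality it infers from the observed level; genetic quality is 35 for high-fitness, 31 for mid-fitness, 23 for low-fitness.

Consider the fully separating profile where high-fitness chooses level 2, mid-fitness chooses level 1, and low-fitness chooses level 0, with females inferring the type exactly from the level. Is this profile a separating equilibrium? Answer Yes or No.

Yes

Separating mating payoffs: level 2 → 35, level 1 → 31, level 0 → 23.
high-fitness (assigned level 2): level 0: 23 − 0 = 23; level 1: 31 − 2 = 29; level 2: 35 − 4 = 31. high-fitness stays.
mid-fitness (assigned level 1): level 0: 23 − 0 = 23; level 1: 31 − 7 = 24; level 2: 35 − 14 = 21. mid-fitness stays.
low-fitness (assigned level 0): level 0: 23 − 0 = 23; level 1: 31 − 10 = 21; level 2: 35 − 20 = 15. low-fitness stays.
Every type prefers its assigned level; separation holds.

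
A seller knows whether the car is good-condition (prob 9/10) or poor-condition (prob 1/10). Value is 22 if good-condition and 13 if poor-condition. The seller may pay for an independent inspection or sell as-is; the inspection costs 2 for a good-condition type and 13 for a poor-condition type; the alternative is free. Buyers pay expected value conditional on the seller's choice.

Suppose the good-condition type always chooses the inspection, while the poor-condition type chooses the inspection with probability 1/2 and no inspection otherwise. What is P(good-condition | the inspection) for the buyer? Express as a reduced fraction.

18/19

P(the inspection) = (9/10)·1 + (1/10)·(1/2) = 19/20.
By Bayes' rule, P(good-condition | the inspection) = (9/10) / (19/20) = 18/19.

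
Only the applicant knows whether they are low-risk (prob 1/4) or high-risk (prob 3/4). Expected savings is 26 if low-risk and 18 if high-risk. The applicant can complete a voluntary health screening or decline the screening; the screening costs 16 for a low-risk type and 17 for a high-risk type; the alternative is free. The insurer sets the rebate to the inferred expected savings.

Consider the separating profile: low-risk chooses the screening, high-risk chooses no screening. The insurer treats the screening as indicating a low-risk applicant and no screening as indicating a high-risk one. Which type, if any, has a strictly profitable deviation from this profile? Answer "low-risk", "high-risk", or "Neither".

The screening pays 26; no screening pays 18.
low-risk: assigned the screening, nets 26 − 16 = 10; deviating to no screening nets 18.
high-risk: assigned no screening, nets 18; deviating to the screening nets 26 − 17 = 9.
The low-risk type gains 8 by deviating.

low-risk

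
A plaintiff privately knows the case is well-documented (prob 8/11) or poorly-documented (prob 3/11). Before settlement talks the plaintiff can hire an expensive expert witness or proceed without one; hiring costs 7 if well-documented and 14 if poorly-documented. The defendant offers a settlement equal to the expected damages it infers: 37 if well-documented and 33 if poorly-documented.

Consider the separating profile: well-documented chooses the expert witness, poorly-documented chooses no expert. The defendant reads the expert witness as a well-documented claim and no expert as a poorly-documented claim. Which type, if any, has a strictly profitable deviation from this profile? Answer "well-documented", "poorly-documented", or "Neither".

well-documented

The expert witness pays 37; no expert pays 33.
well-documented: assigned the expert witness, nets 37 − 7 = 30; deviating to no expert nets 33.
poorly-documented: assigned no expert, nets 33; deviating to the expert witness nets 37 − 14 = 23.
The well-documented type gains 3 by deviating.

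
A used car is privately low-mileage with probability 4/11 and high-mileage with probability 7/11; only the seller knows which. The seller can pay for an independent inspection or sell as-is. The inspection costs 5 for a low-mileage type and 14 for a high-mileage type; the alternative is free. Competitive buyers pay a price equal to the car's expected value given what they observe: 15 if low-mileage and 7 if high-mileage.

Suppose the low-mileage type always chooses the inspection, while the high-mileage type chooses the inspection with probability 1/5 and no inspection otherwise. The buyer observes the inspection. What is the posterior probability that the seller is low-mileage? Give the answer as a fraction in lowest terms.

20/27

P(the inspection) = (4/11)·1 + (7/11)·(1/5) = 27/55.
By Bayes' rule, P(low-mileage | the inspection) = (4/11) / (27/55) = 20/27.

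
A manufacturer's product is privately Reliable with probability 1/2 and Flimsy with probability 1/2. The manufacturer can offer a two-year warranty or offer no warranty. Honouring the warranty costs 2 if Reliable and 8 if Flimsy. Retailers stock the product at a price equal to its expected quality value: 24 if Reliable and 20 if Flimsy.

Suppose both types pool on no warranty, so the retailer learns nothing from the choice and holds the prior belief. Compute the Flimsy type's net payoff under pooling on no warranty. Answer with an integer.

22

Pooled price = 1/2·24 + 1/2·20 = 22.
Flimsy pays no cost for no warranty, so net payoff = 22.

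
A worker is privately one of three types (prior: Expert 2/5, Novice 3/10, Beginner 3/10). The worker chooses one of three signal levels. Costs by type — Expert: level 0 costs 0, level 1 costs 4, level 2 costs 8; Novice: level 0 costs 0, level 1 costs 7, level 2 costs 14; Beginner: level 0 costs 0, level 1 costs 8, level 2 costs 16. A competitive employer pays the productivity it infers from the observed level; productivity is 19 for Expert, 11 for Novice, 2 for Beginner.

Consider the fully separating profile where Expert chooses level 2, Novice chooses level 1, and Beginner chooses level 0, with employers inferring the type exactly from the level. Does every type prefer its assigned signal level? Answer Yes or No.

No

Separating wages: level 2 → 19, level 1 → 11, level 0 → 2.
Expert (assigned level 2): level 0: 2 − 0 = 2; level 1: 11 − 4 = 7; level 2: 19 − 8 = 11. Expert stays.
Novice (assigned level 1): level 0: 2 − 0 = 2; level 1: 11 − 7 = 4; level 2: 19 − 14 = 5. Novice prefers level 2.
Beginner (assigned level 0): level 0: 2 − 0 = 2; level 1: 11 − 8 = 3; level 2: 19 − 16 = 3. Beginner prefers level 1.
At least one type deviates; the separating profile fails.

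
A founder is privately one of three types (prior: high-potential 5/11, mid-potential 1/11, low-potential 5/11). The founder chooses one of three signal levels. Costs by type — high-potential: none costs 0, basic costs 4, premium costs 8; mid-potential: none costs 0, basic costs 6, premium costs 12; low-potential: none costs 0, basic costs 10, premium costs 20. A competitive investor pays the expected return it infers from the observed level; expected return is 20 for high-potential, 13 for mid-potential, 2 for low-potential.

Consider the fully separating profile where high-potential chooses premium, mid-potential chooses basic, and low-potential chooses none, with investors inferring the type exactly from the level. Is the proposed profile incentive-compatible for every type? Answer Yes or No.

Separating valuations: premium → 20, basic → 13, none → 2.
high-potential (assigned premium): none: 2 − 0 = 2; basic: 13 − 4 = 9; premium: 20 − 8 = 12. high-potential stays.
mid-potential (assigned basic): none: 2 − 0 = 2; basic: 13 − 6 = 7; premium: 20 − 12 = 8. mid-potential prefers premium.
low-potential (assigned none): none: 2 − 0 = 2; basic: 13 − 10 = 3; premium: 20 − 20 = 0. low-potential prefers basic.
At least one type deviates; the separating profile fails.

No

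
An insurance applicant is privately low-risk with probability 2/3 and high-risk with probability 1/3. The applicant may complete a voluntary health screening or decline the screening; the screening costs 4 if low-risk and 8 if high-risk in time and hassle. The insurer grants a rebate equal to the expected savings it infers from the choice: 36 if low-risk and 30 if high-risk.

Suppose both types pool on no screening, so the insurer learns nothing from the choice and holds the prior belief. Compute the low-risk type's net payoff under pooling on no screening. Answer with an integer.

Pooled rebate = 2/3·36 + 1/3·30 = 34.
low-risk pays no cost for no screening, so net payoff = 34.

34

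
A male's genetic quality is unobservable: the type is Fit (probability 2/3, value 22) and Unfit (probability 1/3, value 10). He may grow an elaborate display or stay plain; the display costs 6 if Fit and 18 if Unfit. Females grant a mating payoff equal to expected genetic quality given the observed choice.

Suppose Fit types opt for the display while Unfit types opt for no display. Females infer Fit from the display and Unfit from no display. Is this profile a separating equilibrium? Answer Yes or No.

Yes

Under these beliefs, the display earns mating payoff 22 and no display earns mating payoff 10.
Fit: the display nets 22 − 6 = 16; no display nets 10. Fit prefers the display.
Unfit: the display nets 22 − 18 = 4; no display nets 10. Unfit prefers no display.
Neither type deviates, so the separating profile is an equilibrium.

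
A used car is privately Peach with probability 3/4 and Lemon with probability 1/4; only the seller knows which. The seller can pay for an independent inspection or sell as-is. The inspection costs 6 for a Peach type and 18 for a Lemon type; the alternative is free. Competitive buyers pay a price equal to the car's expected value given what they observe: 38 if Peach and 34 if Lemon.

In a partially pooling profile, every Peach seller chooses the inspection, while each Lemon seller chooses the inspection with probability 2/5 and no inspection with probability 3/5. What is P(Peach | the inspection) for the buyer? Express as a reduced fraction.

P(the inspection) = (3/4)·1 + (1/4)·(2/5) = 17/20.
By Bayes' rule, P(Peach | the inspection) = (3/4) / (17/20) = 15/17.

15/17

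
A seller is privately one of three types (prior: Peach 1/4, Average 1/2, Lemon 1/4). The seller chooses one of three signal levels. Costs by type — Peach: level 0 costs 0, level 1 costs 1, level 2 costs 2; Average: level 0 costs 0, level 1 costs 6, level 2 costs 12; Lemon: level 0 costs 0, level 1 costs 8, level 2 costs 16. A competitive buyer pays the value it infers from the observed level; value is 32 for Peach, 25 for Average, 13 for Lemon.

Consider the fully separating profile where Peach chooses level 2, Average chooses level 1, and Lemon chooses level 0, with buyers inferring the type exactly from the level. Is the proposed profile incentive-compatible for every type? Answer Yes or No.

Separating prices: level 2 → 32, level 1 → 25, level 0 → 13.
Peach (assigned level 2): level 0: 13 − 0 = 13; level 1: 25 − 1 = 24; level 2: 32 − 2 = 30. Peach stays.
Average (assigned level 1): level 0: 13 − 0 = 13; level 1: 25 − 6 = 19; level 2: 32 − 12 = 20. Average prefers level 2.
Lemon (assigned level 0): level 0: 13 − 0 = 13; level 1: 25 − 8 = 17; level 2: 32 − 16 = 16. Lemon prefers level 1.
At least one type deviates; the separating profile fails.

No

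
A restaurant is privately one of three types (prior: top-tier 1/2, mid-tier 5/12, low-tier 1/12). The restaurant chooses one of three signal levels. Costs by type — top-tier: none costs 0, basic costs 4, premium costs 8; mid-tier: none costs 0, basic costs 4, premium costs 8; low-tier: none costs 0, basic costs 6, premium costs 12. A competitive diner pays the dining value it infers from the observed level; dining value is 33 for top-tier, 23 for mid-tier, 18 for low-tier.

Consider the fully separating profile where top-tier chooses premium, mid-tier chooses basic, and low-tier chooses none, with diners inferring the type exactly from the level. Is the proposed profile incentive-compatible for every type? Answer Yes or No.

No

Separating price premiums: premium → 33, basic → 23, none → 18.
top-tier (assigned premium): none: 18 − 0 = 18; basic: 23 − 4 = 19; premium: 33 − 8 = 25. top-tier stays.
mid-tier (assigned basic): none: 18 − 0 = 18; basic: 23 − 4 = 19; premium: 33 − 8 = 25. mid-tier prefers premium.
low-tier (assigned none): none: 18 − 0 = 18; basic: 23 − 6 = 17; premium: 33 − 12 = 21. low-tier prefers premium.
At least one type deviates; the separating profile fails.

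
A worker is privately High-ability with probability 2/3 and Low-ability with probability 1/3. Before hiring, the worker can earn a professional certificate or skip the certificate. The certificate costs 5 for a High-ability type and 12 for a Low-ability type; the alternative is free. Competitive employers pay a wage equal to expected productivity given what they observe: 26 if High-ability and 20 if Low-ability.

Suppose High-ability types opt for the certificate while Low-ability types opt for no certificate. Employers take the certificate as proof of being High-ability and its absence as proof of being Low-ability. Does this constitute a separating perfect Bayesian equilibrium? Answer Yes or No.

Yes

Under these beliefs, the certificate earns wage 26 and no certificate earns wage 20.
High-ability: the certificate nets 26 − 5 = 21; no certificate nets 20. High-ability prefers the certificate.
Low-ability: the certificate nets 26 − 12 = 14; no certificate nets 20. Low-ability prefers no certificate.
Neither type deviates, so the separating profile is an equilibrium.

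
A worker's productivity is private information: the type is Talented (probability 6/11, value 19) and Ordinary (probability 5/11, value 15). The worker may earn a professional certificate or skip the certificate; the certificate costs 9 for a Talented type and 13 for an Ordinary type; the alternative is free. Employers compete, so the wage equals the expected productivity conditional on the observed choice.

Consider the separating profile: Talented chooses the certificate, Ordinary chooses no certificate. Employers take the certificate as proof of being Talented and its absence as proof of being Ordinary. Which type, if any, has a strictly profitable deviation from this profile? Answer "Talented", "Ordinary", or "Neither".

The certificate pays 19; no certificate pays 15.
Talented: assigned the certificate, nets 19 − 9 = 10; deviating to no certificate nets 15.
Ordinary: assigned no certificate, nets 15; deviating to the certificate nets 19 − 13 = 6.
The Talented type gains 5 by deviating.

Talented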